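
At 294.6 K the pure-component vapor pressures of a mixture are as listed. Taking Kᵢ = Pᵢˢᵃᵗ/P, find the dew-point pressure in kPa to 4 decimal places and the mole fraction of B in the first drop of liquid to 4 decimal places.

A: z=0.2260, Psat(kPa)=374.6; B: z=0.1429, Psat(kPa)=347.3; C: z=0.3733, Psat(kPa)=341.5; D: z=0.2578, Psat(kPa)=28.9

Pdew = 90.6758 kPa, x_B = 0.0373

At the dew point ψ → 1, so Σzᵢ/Kᵢ = 1 with Kᵢ = Pᵢˢᵃᵗ/P ⇒ 1/P = Σzᵢ/Pᵢˢᵃᵗ.
1/P = 0.2260/374.6 + 0.1429/347.3 + 0.3733/341.5 + 0.2578/28.9 = 0.0110283 ⇒ P = 90.6758 kPa
xᵢ = zᵢP/Pᵢˢᵃᵗ ⇒ x_B = 0.1429·90.6758/347.3 = 0.0373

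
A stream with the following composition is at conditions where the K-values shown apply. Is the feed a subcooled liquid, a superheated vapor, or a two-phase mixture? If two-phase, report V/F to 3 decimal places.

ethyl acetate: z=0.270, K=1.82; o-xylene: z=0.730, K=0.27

subcooled liquid

ΣzᵢKᵢ = 0.689; Σzᵢ/Kᵢ = 2.852.
Since ΣzᵢKᵢ < 1 the mixture is below its bubble point — single liquid phase.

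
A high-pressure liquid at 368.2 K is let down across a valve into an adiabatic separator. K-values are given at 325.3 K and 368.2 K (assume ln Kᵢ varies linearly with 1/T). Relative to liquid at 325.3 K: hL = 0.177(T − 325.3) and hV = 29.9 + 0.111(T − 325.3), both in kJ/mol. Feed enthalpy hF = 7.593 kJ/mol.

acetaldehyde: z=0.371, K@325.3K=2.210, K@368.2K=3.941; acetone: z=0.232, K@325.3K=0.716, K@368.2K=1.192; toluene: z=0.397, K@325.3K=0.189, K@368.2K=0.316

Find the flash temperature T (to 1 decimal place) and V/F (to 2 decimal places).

T = 333.6 K, V/F = 0.21

Adiabatic flash: solve Rachford–Rice at each trial T, then check hF = ψ·hV(T) + (1−ψ)·hL(T).
  T = 325.3 K: K = (2.210, 0.716, 0.189), RR gives ψ = 0.077, H_out = 2.298 kJ/mol
  T = 368.2 K: K = (3.941, 1.192, 0.316), RR gives ψ = 0.573, H_out = 23.101 kJ/mol
  T = 346.8 K: K = (3.006, 0.939, 0.248), RR gives ψ = 0.369, H_out = 14.327 kJ/mol
  T = 336.1 K: K = (2.592, 0.824, 0.218), RR gives ψ = 0.243, H_out = 9.000 kJ/mol
  T = 330.7 K: K = (2.397, 0.769, 0.203), RR gives ψ = 0.166, H_out = 5.871 kJ/mol
  T = 333.4 K: K = (2.493, 0.796, 0.210), RR gives ψ = 0.206, H_out = 7.482 kJ/mol
  T = 334.8 K: K = (2.544, 0.811, 0.214), RR gives ψ = 0.225, H_out = 8.280 kJ/mol
Linear interpolation between T = 333.4 (H_out = 7.482) and T = 334.8 (H_out = 8.280) on hF = 7.593 gives T ≈ 333.6 K, at which ψ = 0.21.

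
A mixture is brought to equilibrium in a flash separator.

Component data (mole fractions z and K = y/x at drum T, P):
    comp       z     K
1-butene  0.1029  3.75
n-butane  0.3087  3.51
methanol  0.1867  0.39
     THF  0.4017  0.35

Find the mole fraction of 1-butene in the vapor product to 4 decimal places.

Let ψ = V/F and solve Σ zᵢ(Kᵢ−1)/(1+ψ(Kᵢ−1)) = 0.
Feasibility: ΣzᵢKᵢ = 1.6828, Σzᵢ/Kᵢ = 1.7418 — both > 1, two phases present.
Iterate (Newton) starting at ψ = 0.69:
  ψ = 0.6900: g = -0.28882, g' = -1.1184 → ψ = 0.4318
  ψ = 0.4318: g = -0.01636, g' = -1.0666 → ψ = 0.4164
  ψ = 0.4164: g = 0.00008, g' = -1.0780 → ψ = 0.4165
Converged at ψ = 0.4165.
Compositions from xᵢ = zᵢ/(1+ψ(Kᵢ−1)), yᵢ = Kᵢxᵢ:
  1-butene: x = 0.0480, y = 0.1799
  n-butane: x = 0.1509, y = 0.5297
  methanol: x = 0.2503, y = 0.0976
  THF: x = 0.5508, y = 0.1928

y_1-butene = 0.1799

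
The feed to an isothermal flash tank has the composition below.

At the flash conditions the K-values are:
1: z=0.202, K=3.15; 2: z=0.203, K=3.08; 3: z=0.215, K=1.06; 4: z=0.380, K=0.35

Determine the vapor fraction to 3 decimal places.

ψ = 0.581

Iterate (Newton) starting at ψ = 0.5:
  ψ = 0.500: g = 0.0629, g' = -0.781 → ψ = 0.581
Converged at ψ = 0.581.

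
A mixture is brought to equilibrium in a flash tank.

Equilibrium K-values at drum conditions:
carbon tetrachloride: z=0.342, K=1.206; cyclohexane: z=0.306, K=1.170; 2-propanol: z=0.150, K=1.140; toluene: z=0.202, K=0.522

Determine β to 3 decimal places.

β = 0.544

Rachford–Rice: g(β) = Σ zᵢ(Kᵢ−1)/(1+β(Kᵢ−1)) = 0.
g(0) = ΣzᵢKᵢ − 1 = 0.047 and g(1) = 1 − Σzᵢ/Kᵢ = -0.064, so a root lies in (0, 1).
Newton iteration, β⁰ = 0.5:
  β = 0.500: g = 0.0046, g' = -0.102 → β = 0.545
  β = 0.545: g = -0.0001, g' = -0.106 → β = 0.544
Converged at β = 0.544.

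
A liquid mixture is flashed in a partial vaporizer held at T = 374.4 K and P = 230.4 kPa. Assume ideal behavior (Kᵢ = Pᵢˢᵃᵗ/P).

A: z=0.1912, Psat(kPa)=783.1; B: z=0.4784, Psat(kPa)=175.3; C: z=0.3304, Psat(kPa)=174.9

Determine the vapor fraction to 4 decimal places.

Raoult's law: Kᵢ = Pᵢˢᵃᵗ/P = Pᵢˢᵃᵗ/230.4.
  K_A = 783.1/230.4 = 3.398872, K_B = 175.3/230.4 = 0.760851, K_C = 174.9/230.4 = 0.759115
Rachford–Rice: g(ψ) = Σ zᵢ(Kᵢ−1)/(1+ψ(Kᵢ−1)) = 0.
g(0) = ΣzᵢKᵢ − 1 = 0.2647 and g(1) = 1 − Σzᵢ/Kᵢ = -0.1203, so a root lies in (0, 1).
Newton iteration, ψ⁰ = 0.67:
  ψ = 0.6700: g = -0.05523, g' = -0.2279 → ψ = 0.4277
  ψ = 0.4277: g = 0.01022, g' = -0.3258 → ψ = 0.4590
  ψ = 0.4590: g = 0.00029, g' = -0.3080 → ψ = 0.4600
Converged at ψ = 0.4600.

ψ = 0.4600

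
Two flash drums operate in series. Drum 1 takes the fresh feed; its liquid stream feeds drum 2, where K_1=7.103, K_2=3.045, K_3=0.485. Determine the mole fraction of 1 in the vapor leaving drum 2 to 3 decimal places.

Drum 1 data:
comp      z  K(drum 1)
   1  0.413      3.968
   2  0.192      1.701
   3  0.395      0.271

y_1 (drum 2) = 0.336

Drum 1:
Material balance + equilibrium reduce to Σ zᵢ(Kᵢ−1)/(1+ψ₁(Kᵢ−1)) = 0.
Feasibility: ΣzᵢKᵢ = 2.072, Σzᵢ/Kᵢ = 1.675 — both > 1, two phases present.
Newton–Raphson from ψ₁ = 0.35:
  ψ₁ = 0.350: g = 0.3227, g' = -1.314 → ψ₁ = 0.596
  ψ₁ = 0.596: g = 0.0290, g' = -1.178 → ψ₁ = 0.620
Converged at ψ₁ = 0.620.
Drum-1 compositions:
  1: x = 0.145, y = 0.577
  2: x = 0.134, y = 0.228
  3: x = 0.721, y = 0.195
Drum-2 feed = drum-1 liquid: z₂ = (0.1454, 0.1338, 0.7207).
Drum 2:
Let ψ₂ = V/F and solve Σ zᵢ(Kᵢ−1)/(1+ψ₂(Kᵢ−1)) = 0.
g(0) = ΣzᵢKᵢ − 1 = 0.790 and g(1) = 1 − Σzᵢ/Kᵢ = -0.550, so a root lies in (0, 1).
Iterate (Newton) starting at ψ₂ = 0.5:
  ψ₂ = 0.500: g = -0.1455, g' = -0.814 → ψ₂ = 0.321
  ψ₂ = 0.321: g = 0.0203, g' = -1.097 → ψ₂ = 0.340
Converged at ψ₂ = 0.340.
  1: x = 0.047, y = 0.336
  2: x = 0.079, y = 0.240
  3: x = 0.874, y = 0.424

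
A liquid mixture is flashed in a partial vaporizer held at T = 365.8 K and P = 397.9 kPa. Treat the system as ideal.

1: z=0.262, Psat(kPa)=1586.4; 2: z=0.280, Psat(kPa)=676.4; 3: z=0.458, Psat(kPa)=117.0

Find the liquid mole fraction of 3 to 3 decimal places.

Raoult's law: Kᵢ = Pᵢˢᵃᵗ/P = Pᵢˢᵃᵗ/397.9.
  K_1 = 1586.4/397.9 = 3.98693, K_2 = 676.4/397.9 = 1.69992, K_3 = 117.0/397.9 = 0.29404
Let β = V/F and solve Σ zᵢ(Kᵢ−1)/(1+β(Kᵢ−1)) = 0.
g(0) = ΣzᵢKᵢ − 1 = 0.655 and g(1) = 1 − Σzᵢ/Kᵢ = -0.788, so a root lies in (0, 1).
Newton iteration, β⁰ = 0.5:
  β = 0.500: g = -0.0407, g' = -0.996 → β = 0.459
Converged at β = 0.459.
Compositions from xᵢ = zᵢ/(1+β(Kᵢ−1)), yᵢ = Kᵢxᵢ:
  1: x = 0.110, y = 0.441
  2: x = 0.212, y = 0.360
  3: x = 0.678, y = 0.199

x_3 = 0.678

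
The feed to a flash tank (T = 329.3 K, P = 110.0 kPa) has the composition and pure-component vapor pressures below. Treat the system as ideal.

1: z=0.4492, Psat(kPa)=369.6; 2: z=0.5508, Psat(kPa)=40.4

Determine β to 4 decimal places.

Raoult's law: Kᵢ = Pᵢˢᵃᵗ/P = Pᵢˢᵃᵗ/110.0.
  K_1 = 369.6/110.0 = 3.360000, K_2 = 40.4/110.0 = 0.367273
Rachford–Rice: g(β) = Σ zᵢ(Kᵢ−1)/(1+β(Kᵢ−1)) = 0.
g(0) = ΣzᵢKᵢ − 1 = 0.7116 and g(1) = 1 − Σzᵢ/Kᵢ = -0.6334, so a root lies in (0, 1).
Binary case is linear: z₁(K₁−1)(1+β(K₂−1)) + z₂(K₂−1)(1+β(K₁−1)) = 0
⇒ β = [z₁(K₁−1)+z₂(K₂−1)] / [−(K₁−1)(K₂−1)] = 0.71161/1.49324 = 0.4766

β = 0.4766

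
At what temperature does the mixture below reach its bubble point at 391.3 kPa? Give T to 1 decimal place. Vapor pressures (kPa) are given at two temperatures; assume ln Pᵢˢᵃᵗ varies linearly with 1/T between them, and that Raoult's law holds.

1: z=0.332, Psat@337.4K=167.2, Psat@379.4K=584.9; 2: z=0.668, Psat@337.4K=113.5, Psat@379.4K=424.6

T = 372.2 K

Bubble-point temperature: ΣzᵢPᵢˢᵃᵗ(T) = P. Interpolate ln Pᵢˢᵃᵗ = aᵢ + bᵢ/T.
  T = 337.4 K: ΣzᵢPᵢˢᵃᵗ = 131.33 kPa
  T = 379.4 K: ΣzᵢPᵢˢᵃᵗ = 477.82 kPa
  T = 358.4 K: ΣzᵢPᵢˢᵃᵗ = 260.13 kPa
  T = 368.9 K: ΣzᵢPᵢˢᵃᵗ = 355.61 kPa
  T = 374.1 K: ΣzᵢPᵢˢᵃᵗ = 412.48 kPa
  T = 371.5 K: ΣzᵢPᵢˢᵃᵗ = 383.19 kPa
Interpolating between 371.5 K and 374.1 K gives T ≈ 372.2 K.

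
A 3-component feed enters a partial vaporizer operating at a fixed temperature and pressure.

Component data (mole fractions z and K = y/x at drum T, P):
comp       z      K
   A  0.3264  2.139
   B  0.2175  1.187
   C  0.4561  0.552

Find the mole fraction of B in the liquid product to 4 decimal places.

x_B = 0.1978

Newton iteration, β⁰ = 0.62:
  β = 0.6200: g = -0.02857, g' = -0.3271 → β = 0.5326
  β = 0.5326: g = 0.00001, g' = -0.3282 → β = 0.5327
Converged at β = 0.5327.
Compositions from xᵢ = zᵢ/(1+β(Kᵢ−1)), yᵢ = Kᵢxᵢ:
  A: x = 0.2031, y = 0.4345
  B: x = 0.1978, y = 0.2348
  C: x = 0.5991, y = 0.3307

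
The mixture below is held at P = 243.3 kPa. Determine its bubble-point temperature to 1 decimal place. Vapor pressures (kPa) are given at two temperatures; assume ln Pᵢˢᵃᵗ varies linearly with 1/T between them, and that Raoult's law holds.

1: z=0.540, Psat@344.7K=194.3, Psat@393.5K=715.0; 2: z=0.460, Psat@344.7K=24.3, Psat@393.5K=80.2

Bubble-point temperature: ΣzᵢPᵢˢᵃᵗ(T) = P. Interpolate ln Pᵢˢᵃᵗ = aᵢ + bᵢ/T.
  T = 344.7 K: ΣzᵢPᵢˢᵃᵗ = 116.10 kPa
  T = 393.5 K: ΣzᵢPᵢˢᵃᵗ = 422.99 kPa
  T = 369.1 K: ΣzᵢPᵢˢᵃᵗ = 231.25 kPa
  T = 381.3 K: ΣzᵢPᵢˢᵃᵗ = 315.79 kPa
  T = 375.2 K: ΣzᵢPᵢˢᵃᵗ = 270.92 kPa
  T = 372.1 K: ΣzᵢPᵢˢᵃᵗ = 250.14 kPa
  T = 370.6 K: ΣzᵢPᵢˢᵃᵗ = 240.55 kPa
Interpolating between 370.6 K and 372.1 K gives T ≈ 371.0 K.

T = 371.0 K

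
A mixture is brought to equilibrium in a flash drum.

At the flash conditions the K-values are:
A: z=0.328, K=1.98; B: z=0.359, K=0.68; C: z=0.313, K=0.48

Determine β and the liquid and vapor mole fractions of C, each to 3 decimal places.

Let β = V/F and solve Σ zᵢ(Kᵢ−1)/(1+β(Kᵢ−1)) = 0.
Check two-phase: ΣzᵢKᵢ = 1.044 > 1 and Σzᵢ/Kᵢ = 1.346 > 1, so g(0) = 0.044 > 0 and g(1) = -0.346 < 0.
Iterate (Newton) starting at β = 0.61:
  β = 0.610: g = -0.1799, g' = -0.362 → β = 0.112
  β = 0.112: g = -0.0025, g' = -0.391 → β = 0.106
Converged at β = 0.106.
Compositions from xᵢ = zᵢ/(1+β(Kᵢ−1)), yᵢ = Kᵢxᵢ:
  A: x = 0.297, y = 0.588
  B: x = 0.372, y = 0.253
  C: x = 0.331, y = 0.159

β = 0.106, x_C = 0.331, y_C = 0.159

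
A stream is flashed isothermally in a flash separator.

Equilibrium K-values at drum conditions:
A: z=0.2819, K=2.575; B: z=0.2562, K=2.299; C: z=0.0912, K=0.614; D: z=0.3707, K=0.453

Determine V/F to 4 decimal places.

V/F = 0.7146

Material balance + equilibrium reduce to Σ zᵢ(Kᵢ−1)/(1+V/F(Kᵢ−1)) = 0.
g(0) = ΣzᵢKᵢ − 1 = 0.5388 and g(1) = 1 − Σzᵢ/Kᵢ = -0.1878, so a root lies in (0, 1).
Newton–Raphson from V/F = 0.64:
  V/F = 0.6400: g = 0.04409, g' = -0.5889 → V/F = 0.7149
  V/F = 0.7149: g = -0.00019, g' = -0.5960 → V/F = 0.7146
Converged at V/F = 0.7146.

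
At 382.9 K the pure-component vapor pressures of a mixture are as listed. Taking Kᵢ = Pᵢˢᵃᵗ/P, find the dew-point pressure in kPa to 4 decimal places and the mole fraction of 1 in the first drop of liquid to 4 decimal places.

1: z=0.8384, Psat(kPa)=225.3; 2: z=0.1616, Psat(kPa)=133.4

At the dew point ψ → 1, so Σzᵢ/Kᵢ = 1 with Kᵢ = Pᵢˢᵃᵗ/P ⇒ 1/P = Σzᵢ/Pᵢˢᵃᵗ.
1/P = 0.8384/225.3 + 0.1616/133.4 = 0.0049327 ⇒ P = 202.7306 kPa
xᵢ = zᵢP/Pᵢˢᵃᵗ ⇒ x_1 = 0.8384·202.7306/225.3 = 0.7544

Pdew = 202.7306 kPa, x_1 = 0.7544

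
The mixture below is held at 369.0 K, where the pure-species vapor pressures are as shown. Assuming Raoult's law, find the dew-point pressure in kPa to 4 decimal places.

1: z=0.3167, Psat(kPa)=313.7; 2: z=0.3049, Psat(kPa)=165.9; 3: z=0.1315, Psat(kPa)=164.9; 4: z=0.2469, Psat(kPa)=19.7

At the dew point ψ → 1, so Σzᵢ/Kᵢ = 1 with Kᵢ = Pᵢˢᵃᵗ/P ⇒ 1/P = Σzᵢ/Pᵢˢᵃᵗ.
1/P = 0.3167/313.7 + 0.3049/165.9 + 0.1315/164.9 + 0.2469/19.7 = 0.0161779 ⇒ P = 61.8129 kPa

Pdew = 61.8129 kPa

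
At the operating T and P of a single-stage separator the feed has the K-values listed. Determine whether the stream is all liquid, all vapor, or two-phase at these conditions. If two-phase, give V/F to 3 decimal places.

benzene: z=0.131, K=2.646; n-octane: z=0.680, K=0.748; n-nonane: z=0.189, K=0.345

all liquid

ΣzᵢKᵢ = 0.920; Σzᵢ/Kᵢ = 1.506.
Since ΣzᵢKᵢ < 1 the mixture is below its bubble point — single liquid phase.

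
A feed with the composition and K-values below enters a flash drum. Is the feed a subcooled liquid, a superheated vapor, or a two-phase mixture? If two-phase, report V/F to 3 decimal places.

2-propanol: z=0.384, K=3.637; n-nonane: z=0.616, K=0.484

two-phase, V/F = 0.511

ΣzᵢKᵢ = 1.695; Σzᵢ/Kᵢ = 1.378.
Both exceed 1, so a two-phase solution exists.
Material balance + equilibrium reduce to Σ zᵢ(Kᵢ−1)/(1+ψ(Kᵢ−1)) = 0.
Binary case is linear: z₁(K₁−1)(1+ψ(K₂−1)) + z₂(K₂−1)(1+ψ(K₁−1)) = 0
⇒ ψ = [z₁(K₁−1)+z₂(K₂−1)] / [−(K₁−1)(K₂−1)] = 0.6948/1.3607 = 0.511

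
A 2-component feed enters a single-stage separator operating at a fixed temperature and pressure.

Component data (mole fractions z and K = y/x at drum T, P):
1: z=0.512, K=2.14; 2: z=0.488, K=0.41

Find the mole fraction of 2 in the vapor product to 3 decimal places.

Material balance + equilibrium reduce to Σ zᵢ(Kᵢ−1)/(1+ψ(Kᵢ−1)) = 0.
Feasibility: ΣzᵢKᵢ = 1.296, Σzᵢ/Kᵢ = 1.429 — both > 1, two phases present.
Binary case is linear: z₁(K₁−1)(1+ψ(K₂−1)) + z₂(K₂−1)(1+ψ(K₁−1)) = 0
⇒ ψ = [z₁(K₁−1)+z₂(K₂−1)] / [−(K₁−1)(K₂−1)] = 0.2958/0.6726 = 0.440
Compositions from xᵢ = zᵢ/(1+ψ(Kᵢ−1)), yᵢ = Kᵢxᵢ:
  1: x = 0.341, y = 0.730
  2: x = 0.659, y = 0.270

y_2 = 0.270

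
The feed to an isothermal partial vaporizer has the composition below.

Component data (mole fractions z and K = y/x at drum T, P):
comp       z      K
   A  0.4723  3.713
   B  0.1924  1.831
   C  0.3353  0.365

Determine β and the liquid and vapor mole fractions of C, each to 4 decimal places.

β = 0.8684, x_C = 0.7475, y_C = 0.2728

Let β = V/F and solve Σ zᵢ(Kᵢ−1)/(1+β(Kᵢ−1)) = 0.
Feasibility: ΣzᵢKᵢ = 2.2283, Σzᵢ/Kᵢ = 1.1509 — both > 1, two phases present.
Newton iteration, β⁰ = 0.51:
  β = 0.5100: g = 0.33496, g' = -0.9731 → β = 0.8542
  β = 0.8542: g = 0.01443, g' = -1.0071 → β = 0.8685
  β = 0.8685: g = -0.00013, g' = -1.0256 → β = 0.8684
Converged at β = 0.8684.
Compositions from xᵢ = zᵢ/(1+β(Kᵢ−1)), yᵢ = Kᵢxᵢ:
  A: x = 0.1407, y = 0.5225
  B: x = 0.1118, y = 0.2046
  C: x = 0.7475, y = 0.2728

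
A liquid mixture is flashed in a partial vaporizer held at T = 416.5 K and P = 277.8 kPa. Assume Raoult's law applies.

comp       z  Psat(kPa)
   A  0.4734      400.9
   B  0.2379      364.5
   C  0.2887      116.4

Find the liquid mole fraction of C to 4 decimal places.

Raoult's law: Kᵢ = Pᵢˢᵃᵗ/P = Pᵢˢᵃᵗ/277.8.
  K_A = 400.9/277.8 = 1.443125, K_B = 364.5/277.8 = 1.312095, K_C = 116.4/277.8 = 0.419006
Let ψ = V/F and solve Σ zᵢ(Kᵢ−1)/(1+ψ(Kᵢ−1)) = 0.
Check two-phase: ΣzᵢKᵢ = 1.1163 > 1 and Σzᵢ/Kᵢ = 1.1984 > 1, so g(0) = 0.1163 > 0 and g(1) = -0.1984 < 0.
Newton–Raphson from ψ = 0.35:
  ψ = 0.3500: g = 0.03800, g' = -0.2421 → ψ = 0.5070
  ψ = 0.5070: g = -0.00237, g' = -0.2751 → ψ = 0.4984
  ψ = 0.4984: g = -0.00001, g' = -0.2728 → ψ = 0.4983
Converged at ψ = 0.4983.
Compositions from xᵢ = zᵢ/(1+ψ(Kᵢ−1)), yᵢ = Kᵢxᵢ:
  A: x = 0.3878, y = 0.5596
  B: x = 0.2059, y = 0.2701
  C: x = 0.4063, y = 0.1703

x_C = 0.4063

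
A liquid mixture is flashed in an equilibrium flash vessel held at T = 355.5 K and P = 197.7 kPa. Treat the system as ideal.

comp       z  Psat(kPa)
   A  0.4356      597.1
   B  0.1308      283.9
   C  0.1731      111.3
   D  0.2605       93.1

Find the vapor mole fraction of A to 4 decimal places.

Raoult's law: Kᵢ = Pᵢˢᵃᵗ/P = Pᵢˢᵃᵗ/197.7.
  K_A = 597.1/197.7 = 3.020233, K_B = 283.9/197.7 = 1.436014, K_C = 111.3/197.7 = 0.562974, K_D = 93.1/197.7 = 0.470916
Let β = V/F and solve Σ zᵢ(Kᵢ−1)/(1+β(Kᵢ−1)) = 0.
Check two-phase: ΣzᵢKᵢ = 1.7236 > 1 and Σzᵢ/Kᵢ = 1.0960 > 1, so g(0) = 0.7236 > 0 and g(1) = -0.0960 < 0.
Iterate (Newton) starting at β = 0.5:
  β = 0.5000: g = 0.20041, g' = -0.6457 → β = 0.8104
  β = 0.8104: g = 0.01743, g' = -0.5719 → β = 0.8409
  β = 0.8409: g = -0.00007, g' = -0.5767 → β = 0.8407
Converged at β = 0.8407.
Compositions from xᵢ = zᵢ/(1+β(Kᵢ−1)), yᵢ = Kᵢxᵢ:
  A: x = 0.1614, y = 0.4875
  B: x = 0.0957, y = 0.1374
  C: x = 0.2736, y = 0.1541
  D: x = 0.4692, y = 0.2210

y_A = 0.4875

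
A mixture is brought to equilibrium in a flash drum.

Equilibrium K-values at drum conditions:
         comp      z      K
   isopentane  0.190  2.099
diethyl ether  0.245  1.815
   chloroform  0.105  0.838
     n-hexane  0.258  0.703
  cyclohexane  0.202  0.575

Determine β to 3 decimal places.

β = 0.728

Rachford–Rice: g(β) = Σ zᵢ(Kᵢ−1)/(1+β(Kᵢ−1)) = 0.
Feasibility: ΣzᵢKᵢ = 1.229, Σzᵢ/Kᵢ = 1.069 — both > 1, two phases present.
Newton iteration, β⁰ = 0.47:
  β = 0.470: g = 0.0673, g' = -0.276 → β = 0.714
  β = 0.714: g = 0.0035, g' = -0.252 → β = 0.728
Converged at β = 0.728.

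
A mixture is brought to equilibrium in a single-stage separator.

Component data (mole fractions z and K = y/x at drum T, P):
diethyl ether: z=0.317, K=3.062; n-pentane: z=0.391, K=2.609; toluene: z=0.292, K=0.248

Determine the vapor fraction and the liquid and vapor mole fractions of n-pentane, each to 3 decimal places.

Newton–Raphson from ψ = 0.5:
  ψ = 0.500: g = 0.3186, g' = -1.062 → ψ = 0.800
  ψ = 0.800: g = -0.0295, g' = -1.426 → ψ = 0.779
Converged at ψ = 0.779.
Compositions from xᵢ = zᵢ/(1+ψ(Kᵢ−1)), yᵢ = Kᵢxᵢ:
  diethyl ether: x = 0.122, y = 0.372
  n-pentane: x = 0.174, y = 0.453
  toluene: x = 0.705, y = 0.175

ψ = 0.779, x_n-pentane = 0.174, y_n-pentane = 0.453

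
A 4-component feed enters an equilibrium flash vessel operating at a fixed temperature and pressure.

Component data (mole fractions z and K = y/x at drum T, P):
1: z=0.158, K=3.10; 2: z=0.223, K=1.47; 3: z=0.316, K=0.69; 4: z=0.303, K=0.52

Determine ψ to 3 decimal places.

ψ = 0.342

Material balance + equilibrium reduce to Σ zᵢ(Kᵢ−1)/(1+ψ(Kᵢ−1)) = 0.
g(0) = ΣzᵢKᵢ − 1 = 0.193 and g(1) = 1 − Σzᵢ/Kᵢ = -0.243, so a root lies in (0, 1).
Newton–Raphson from ψ = 0.5:
  ψ = 0.500: g = -0.0606, g' = -0.361 → ψ = 0.332
  ψ = 0.332: g = 0.0038, g' = -0.415 → ψ = 0.342
Converged at ψ = 0.342.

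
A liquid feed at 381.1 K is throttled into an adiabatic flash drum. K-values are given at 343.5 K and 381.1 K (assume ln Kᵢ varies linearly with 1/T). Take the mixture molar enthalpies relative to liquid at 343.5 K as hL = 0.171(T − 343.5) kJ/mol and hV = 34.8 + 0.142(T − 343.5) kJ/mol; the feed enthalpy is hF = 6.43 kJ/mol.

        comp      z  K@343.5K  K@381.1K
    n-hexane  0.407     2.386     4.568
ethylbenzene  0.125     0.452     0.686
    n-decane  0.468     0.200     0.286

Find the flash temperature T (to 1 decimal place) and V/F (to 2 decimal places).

Adiabatic flash: solve Rachford–Rice at each trial T, then check hF = ψ·hV(T) + (1−ψ)·hL(T).
  T = 343.5 K: K = (2.386, 0.452, 0.200), RR gives ψ = 0.116, H_out = 4.041 kJ/mol
  T = 381.1 K: K = (4.568, 0.686, 0.286), RR gives ψ = 0.465, H_out = 22.102 kJ/mol
  T = 362.3 K: K = (3.358, 0.563, 0.241), RR gives ψ = 0.332, H_out = 14.581 kJ/mol
  T = 352.9 K: K = (2.843, 0.506, 0.220), RR gives ψ = 0.241, H_out = 9.928 kJ/mol
  T = 348.2 K: K = (2.608, 0.479, 0.210), RR gives ψ = 0.184, H_out = 7.191 kJ/mol
  T = 345.9 K: K = (2.498, 0.465, 0.205), RR gives ψ = 0.153, H_out = 5.710 kJ/mol
Linear interpolation between T = 345.9 (H_out = 5.710) and T = 348.2 (H_out = 7.191) on hF = 6.43 gives T ≈ 347.0 K, at which ψ = 0.17.

T = 347.0 K, V/F = 0.17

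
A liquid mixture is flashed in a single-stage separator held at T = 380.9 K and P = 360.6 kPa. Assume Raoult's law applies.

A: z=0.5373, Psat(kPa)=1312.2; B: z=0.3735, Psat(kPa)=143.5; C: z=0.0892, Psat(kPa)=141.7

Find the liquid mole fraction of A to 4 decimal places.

x_A = 0.1860

Raoult's law: Kᵢ = Pᵢˢᵃᵗ/P = Pᵢˢᵃᵗ/360.6.
  K_A = 1312.2/360.6 = 3.638935, K_B = 143.5/360.6 = 0.397948, K_C = 141.7/360.6 = 0.392956
Newton iteration, β⁰ = 0.39:
  β = 0.3900: g = 0.33394, g' = -1.1964 → β = 0.6691
  β = 0.6691: g = 0.04490, g' = -0.9620 → β = 0.7158
  β = 0.7158: g = -0.00012, g' = -0.9692 → β = 0.7157
Converged at β = 0.7157.
Compositions from xᵢ = zᵢ/(1+β(Kᵢ−1)), yᵢ = Kᵢxᵢ:
  A: x = 0.1860, y = 0.6769
  B: x = 0.6563, y = 0.2612
  C: x = 0.1577, y = 0.0620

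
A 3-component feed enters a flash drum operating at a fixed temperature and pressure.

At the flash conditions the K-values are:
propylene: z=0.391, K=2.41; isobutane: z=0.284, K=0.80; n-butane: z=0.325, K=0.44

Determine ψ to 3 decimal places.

Material balance + equilibrium reduce to Σ zᵢ(Kᵢ−1)/(1+ψ(Kᵢ−1)) = 0.
Check two-phase: ΣzᵢKᵢ = 1.313 > 1 and Σzᵢ/Kᵢ = 1.256 > 1, so g(0) = 0.313 > 0 and g(1) = -0.256 < 0.
Newton iteration, ψ⁰ = 0.5:
  ψ = 0.500: g = 0.0075, g' = -0.478 → ψ = 0.516
Converged at ψ = 0.516.

ψ = 0.516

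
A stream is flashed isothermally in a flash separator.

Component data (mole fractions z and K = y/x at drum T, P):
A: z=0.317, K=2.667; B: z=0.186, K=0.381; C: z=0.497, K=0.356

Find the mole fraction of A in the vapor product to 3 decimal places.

y_A = 0.738

Material balance + equilibrium reduce to Σ zᵢ(Kᵢ−1)/(1+ψ(Kᵢ−1)) = 0.
Feasibility: ΣzᵢKᵢ = 1.093, Σzᵢ/Kᵢ = 2.003 — both > 1, two phases present.
Newton–Raphson from ψ = 0.5:
  ψ = 0.500: g = -0.3506, g' = -0.860 → ψ = 0.092
  ψ = 0.092: g = -0.0044, g' = -0.975 → ψ = 0.088
Converged at ψ = 0.088.
Compositions from xᵢ = zᵢ/(1+ψ(Kᵢ−1)), yᵢ = Kᵢxᵢ:
  A: x = 0.277, y = 0.738
  B: x = 0.197, y = 0.075
  C: x = 0.527, y = 0.188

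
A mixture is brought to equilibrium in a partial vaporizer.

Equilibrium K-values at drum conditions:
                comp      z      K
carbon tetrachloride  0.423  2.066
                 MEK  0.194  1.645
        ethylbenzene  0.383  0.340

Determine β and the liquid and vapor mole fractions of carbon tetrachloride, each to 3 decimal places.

Let β = V/F and solve Σ zᵢ(Kᵢ−1)/(1+β(Kᵢ−1)) = 0.
Feasibility: ΣzᵢKᵢ = 1.323, Σzᵢ/Kᵢ = 1.449 — both > 1, two phases present.
Newton iteration, β⁰ = 0.5:
  β = 0.500: g = 0.0115, g' = -0.622 → β = 0.518
Converged at β = 0.518.
Compositions from xᵢ = zᵢ/(1+β(Kᵢ−1)), yᵢ = Kᵢxᵢ:
  carbon tetrachloride: x = 0.272, y = 0.563
  MEK: x = 0.145, y = 0.239
  ethylbenzene: x = 0.582, y = 0.198

β = 0.518, x_carbon tetrachloride = 0.272, y_carbon tetrachloride = 0.563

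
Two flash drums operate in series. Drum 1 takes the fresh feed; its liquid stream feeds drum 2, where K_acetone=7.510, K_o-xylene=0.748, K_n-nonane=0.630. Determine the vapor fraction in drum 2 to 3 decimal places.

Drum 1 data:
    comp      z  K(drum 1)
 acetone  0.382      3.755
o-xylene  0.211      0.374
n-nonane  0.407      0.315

V/F (drum 2) = 0.462

Drum 1:
Iterate (Newton) starting at ψ₁ = 0.53:
  ψ₁ = 0.530: g = -0.2076, g' = -1.135 → ψ₁ = 0.347
  ψ₁ = 0.347: g = 0.0035, g' = -1.221 → ψ₁ = 0.350
Converged at ψ₁ = 0.350.
Drum-1 compositions:
  acetone: x = 0.194, y = 0.730
  o-xylene: x = 0.270, y = 0.101
  n-nonane: x = 0.535, y = 0.169
Drum-2 feed = drum-1 liquid: z₂ = (0.1945, 0.2702, 0.5353).
Drum 2:
Rachford–Rice: g(ψ₂) = Σ zᵢ(Kᵢ−1)/(1+ψ₂(Kᵢ−1)) = 0.
Check two-phase: ΣzᵢKᵢ = 2.000 > 1 and Σzᵢ/Kᵢ = 1.237 > 1, so g(0) = 1.000 > 0 and g(1) = -0.237 < 0.
Iterate (Newton) starting at ψ₂ = 0.41:
  ψ₂ = 0.410: g = 0.0357, g' = -0.735 → ψ₂ = 0.458
  ψ₂ = 0.458: g = 0.0022, g' = -0.647 → ψ₂ = 0.462
Converged at ψ₂ = 0.462.
  acetone: x = 0.049, y = 0.364
  o-xylene: x = 0.306, y = 0.229
  n-nonane: x = 0.646, y = 0.407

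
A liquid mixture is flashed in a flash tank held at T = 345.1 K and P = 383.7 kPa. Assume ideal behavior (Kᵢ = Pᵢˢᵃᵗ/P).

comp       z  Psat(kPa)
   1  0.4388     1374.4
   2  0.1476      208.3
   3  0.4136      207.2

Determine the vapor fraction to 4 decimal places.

ψ = 0.7381

Raoult's law: Kᵢ = Pᵢˢᵃᵗ/P = Pᵢˢᵃᵗ/383.7.
  K_1 = 1374.4/383.7 = 3.581965, K_2 = 208.3/383.7 = 0.542872, K_3 = 207.2/383.7 = 0.540005
Material balance + equilibrium reduce to Σ zᵢ(Kᵢ−1)/(1+ψ(Kᵢ−1)) = 0.
Check two-phase: ΣzᵢKᵢ = 1.8752 > 1 and Σzᵢ/Kᵢ = 1.1603 > 1, so g(0) = 0.8752 > 0 and g(1) = -0.1603 < 0.
Iterate (Newton) starting at ψ = 0.5:
  ψ = 0.5000: g = 0.15999, g' = -0.7568 → ψ = 0.7114
  ψ = 0.7114: g = 0.01659, g' = -0.6246 → ψ = 0.7380
  ψ = 0.7380: g = 0.00010, g' = -0.6174 → ψ = 0.7381
Converged at ψ = 0.7381.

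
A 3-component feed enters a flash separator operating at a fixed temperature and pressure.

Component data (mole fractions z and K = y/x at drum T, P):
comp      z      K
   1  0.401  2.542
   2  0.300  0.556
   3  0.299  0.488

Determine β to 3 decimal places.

Material balance + equilibrium reduce to Σ zᵢ(Kᵢ−1)/(1+β(Kᵢ−1)) = 0.
Feasibility: ΣzᵢKᵢ = 1.332, Σzᵢ/Kᵢ = 1.310 — both > 1, two phases present.
Newton–Raphson from β = 0.57:
  β = 0.570: g = -0.0654, g' = -0.532 → β = 0.447
  β = 0.447: g = 0.0013, g' = -0.558 → β = 0.449
Converged at β = 0.449.

β = 0.449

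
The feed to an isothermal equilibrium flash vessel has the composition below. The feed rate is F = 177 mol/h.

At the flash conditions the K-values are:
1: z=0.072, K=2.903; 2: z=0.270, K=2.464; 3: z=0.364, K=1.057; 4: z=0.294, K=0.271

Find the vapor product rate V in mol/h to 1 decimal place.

V = 83.4 mol/h

Material balance + equilibrium reduce to Σ zᵢ(Kᵢ−1)/(1+β(Kᵢ−1)) = 0.
Feasibility: ΣzᵢKᵢ = 1.339, Σzᵢ/Kᵢ = 1.564 — both > 1, two phases present.
Newton iteration, β⁰ = 0.5:
  β = 0.500: g = -0.0187, g' = -0.649 → β = 0.471
Converged at β = 0.471.
Then V = β·F = 0.4710·177 = 83.4 mol/h and L = F − V = 93.6 mol/h.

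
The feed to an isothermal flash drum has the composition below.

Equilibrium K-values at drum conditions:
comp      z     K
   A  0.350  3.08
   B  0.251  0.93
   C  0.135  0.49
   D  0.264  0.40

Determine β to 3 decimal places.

β = 0.532

Let β = V/F and solve Σ zᵢ(Kᵢ−1)/(1+β(Kᵢ−1)) = 0.
Check two-phase: ΣzᵢKᵢ = 1.483 > 1 and Σzᵢ/Kᵢ = 1.319 > 1, so g(0) = 0.483 > 0 and g(1) = -0.319 < 0.
Newton iteration, β⁰ = 0.5:
  β = 0.500: g = 0.0200, g' = -0.622 → β = 0.532
Converged at β = 0.532.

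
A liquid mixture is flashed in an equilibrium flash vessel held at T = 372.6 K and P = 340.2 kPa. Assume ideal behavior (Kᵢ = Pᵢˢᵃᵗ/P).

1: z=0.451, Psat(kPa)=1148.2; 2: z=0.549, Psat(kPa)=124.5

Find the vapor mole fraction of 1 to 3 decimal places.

Raoult's law: Kᵢ = Pᵢˢᵃᵗ/P = Pᵢˢᵃᵗ/340.2.
  K_1 = 1148.2/340.2 = 3.37507, K_2 = 124.5/340.2 = 0.36596
Rachford–Rice: g(V/F) = Σ zᵢ(Kᵢ−1)/(1+V/F(Kᵢ−1)) = 0.
Feasibility: ΣzᵢKᵢ = 1.723, Σzᵢ/Kᵢ = 1.634 — both > 1, two phases present.
Binary case is linear: z₁(K₁−1)(1+V/F(K₂−1)) + z₂(K₂−1)(1+V/F(K₁−1)) = 0
⇒ V/F = [z₁(K₁−1)+z₂(K₂−1)] / [−(K₁−1)(K₂−1)] = 0.7231/1.5059 = 0.480
Compositions from xᵢ = zᵢ/(1+V/F(Kᵢ−1)), yᵢ = Kᵢxᵢ:
  1: x = 0.211, y = 0.711
  2: x = 0.789, y = 0.289

y_1 = 0.711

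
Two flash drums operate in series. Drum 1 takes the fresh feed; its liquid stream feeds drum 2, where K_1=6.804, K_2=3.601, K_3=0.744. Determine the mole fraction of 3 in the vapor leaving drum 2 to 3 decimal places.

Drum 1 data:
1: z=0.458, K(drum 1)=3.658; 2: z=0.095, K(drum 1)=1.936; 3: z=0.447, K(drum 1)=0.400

Drum 1:
Newton–Raphson from ψ₁ = 0.63:
  ψ₁ = 0.630: g = 0.0799, g' = -0.901 → ψ₁ = 0.719
Converged at ψ₁ = 0.719.
Drum-1 compositions:
  1: x = 0.157, y = 0.576
  2: x = 0.057, y = 0.110
  3: x = 0.786, y = 0.314
Drum-2 feed = drum-1 liquid: z₂ = (0.1574, 0.0568, 0.7858).
Drum 2:
Material balance + equilibrium reduce to Σ zᵢ(Kᵢ−1)/(1+ψ₂(Kᵢ−1)) = 0.
Feasibility: ΣzᵢKᵢ = 1.860, Σzᵢ/Kᵢ = 1.095 — both > 1, two phases present.
Newton–Raphson from ψ₂ = 0.5:
  ψ₂ = 0.500: g = 0.0676, g' = -0.489 → ψ₂ = 0.638
  ψ₂ = 0.638: g = 0.0092, g' = -0.367 → ψ₂ = 0.663
  ψ₂ = 0.663: g = 0.0002, g' = -0.352 → ψ₂ = 0.664
Converged at ψ₂ = 0.664.
  1: x = 0.032, y = 0.221
  2: x = 0.021, y = 0.075
  3: x = 0.947, y = 0.704

y_3 (drum 2) = 0.704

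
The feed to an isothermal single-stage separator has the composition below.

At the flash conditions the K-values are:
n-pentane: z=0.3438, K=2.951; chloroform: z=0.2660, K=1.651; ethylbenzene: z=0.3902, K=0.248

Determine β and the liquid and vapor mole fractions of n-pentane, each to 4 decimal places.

β = 0.4999, x_n-pentane = 0.1740, y_n-pentane = 0.5136

Let β = V/F and solve Σ zᵢ(Kᵢ−1)/(1+β(Kᵢ−1)) = 0.
g(0) = ΣzᵢKᵢ − 1 = 0.5505 and g(1) = 1 − Σzᵢ/Kᵢ = -0.8510, so a root lies in (0, 1).
Newton–Raphson from β = 0.5:
  β = 0.5000: g = -0.00006, g' = -0.9662 → β = 0.4999
Converged at β = 0.4999.
Compositions from xᵢ = zᵢ/(1+β(Kᵢ−1)), yᵢ = Kᵢxᵢ:
  n-pentane: x = 0.1740, y = 0.5136
  chloroform: x = 0.2007, y = 0.3313
  ethylbenzene: x = 0.6253, y = 0.1551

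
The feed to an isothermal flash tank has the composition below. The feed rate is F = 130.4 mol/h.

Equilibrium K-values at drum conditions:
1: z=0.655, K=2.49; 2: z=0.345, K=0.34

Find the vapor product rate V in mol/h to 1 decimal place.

V = 99.2 mol/h

Let ψ = V/F and solve Σ zᵢ(Kᵢ−1)/(1+ψ(Kᵢ−1)) = 0.
g(0) = ΣzᵢKᵢ − 1 = 0.748 and g(1) = 1 − Σzᵢ/Kᵢ = -0.278, so a root lies in (0, 1).
Binary case is linear: z₁(K₁−1)(1+ψ(K₂−1)) + z₂(K₂−1)(1+ψ(K₁−1)) = 0
⇒ ψ = [z₁(K₁−1)+z₂(K₂−1)] / [−(K₁−1)(K₂−1)] = 0.7483/0.9834 = 0.761
Then V = ψ·F = 0.7609·130.4 = 99.2 mol/h and L = F − V = 31.2 mol/h.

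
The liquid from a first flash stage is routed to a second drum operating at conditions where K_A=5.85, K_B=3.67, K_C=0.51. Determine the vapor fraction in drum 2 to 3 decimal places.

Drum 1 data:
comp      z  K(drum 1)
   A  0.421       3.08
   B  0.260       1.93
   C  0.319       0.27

Drum 1:
Material balance + equilibrium reduce to Σ zᵢ(Kᵢ−1)/(1+ψ₁(Kᵢ−1)) = 0.
Check two-phase: ΣzᵢKᵢ = 1.885 > 1 and Σzᵢ/Kᵢ = 1.453 > 1, so g(0) = 0.885 > 0 and g(1) = -0.453 < 0.
Iterate (Newton) starting at ψ₁ = 0.56:
  ψ₁ = 0.560: g = 0.1696, g' = -0.972 → ψ₁ = 0.734
  ψ₁ = 0.734: g = -0.0119, g' = -1.155 → ψ₁ = 0.724
Converged at ψ₁ = 0.724.
Drum-1 compositions:
  A: x = 0.168, y = 0.517
  B: x = 0.155, y = 0.300
  C: x = 0.677, y = 0.183
Drum-2 feed = drum-1 liquid: z₂ = (0.1680, 0.1554, 0.6766).
Drum 2:
Let ψ₂ = V/F and solve Σ zᵢ(Kᵢ−1)/(1+ψ₂(Kᵢ−1)) = 0.
g(0) = ΣzᵢKᵢ − 1 = 0.898 and g(1) = 1 − Σzᵢ/Kᵢ = -0.398, so a root lies in (0, 1).
Newton–Raphson from ψ₂ = 0.4:
  ψ₂ = 0.400: g = 0.0654, g' = -0.968 → ψ₂ = 0.468
  ψ₂ = 0.468: g = 0.0038, g' = -0.863 → ψ₂ = 0.472
Converged at ψ₂ = 0.472.
  A: x = 0.051, y = 0.299
  B: x = 0.069, y = 0.252
  C: x = 0.880, y = 0.449

V/F (drum 2) = 0.472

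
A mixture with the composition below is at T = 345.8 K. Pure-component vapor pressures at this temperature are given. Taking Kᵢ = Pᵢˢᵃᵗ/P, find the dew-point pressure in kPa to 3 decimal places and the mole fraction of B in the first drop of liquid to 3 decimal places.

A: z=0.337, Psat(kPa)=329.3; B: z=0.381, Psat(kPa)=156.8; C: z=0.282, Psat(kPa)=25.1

At the dew point ψ → 1, so Σzᵢ/Kᵢ = 1 with Kᵢ = Pᵢˢᵃᵗ/P ⇒ 1/P = Σzᵢ/Pᵢˢᵃᵗ.
1/P = 0.337/329.3 + 0.381/156.8 + 0.282/25.1 = 0.014688 ⇒ P = 68.081 kPa
xᵢ = zᵢP/Pᵢˢᵃᵗ ⇒ x_B = 0.381·68.081/156.8 = 0.165

Pdew = 68.081 kPa, x_B = 0.165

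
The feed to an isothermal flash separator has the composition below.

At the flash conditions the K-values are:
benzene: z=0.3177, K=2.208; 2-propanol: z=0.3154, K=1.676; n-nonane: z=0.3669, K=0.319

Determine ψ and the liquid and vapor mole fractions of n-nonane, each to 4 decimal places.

ψ = 0.5300, x_n-nonane = 0.5741, y_n-nonane = 0.1831

Material balance + equilibrium reduce to Σ zᵢ(Kᵢ−1)/(1+ψ(Kᵢ−1)) = 0.
Feasibility: ΣzᵢKᵢ = 1.3471, Σzᵢ/Kᵢ = 1.4822 — both > 1, two phases present.
Newton iteration, ψ⁰ = 0.5:
  ψ = 0.5000: g = 0.01975, g' = -0.6519 → ψ = 0.5303
  ψ = 0.5303: g = -0.00022, g' = -0.6672 → ψ = 0.5300
Converged at ψ = 0.5300.
Compositions from xᵢ = zᵢ/(1+ψ(Kᵢ−1)), yᵢ = Kᵢxᵢ:
  benzene: x = 0.1937, y = 0.4277
  2-propanol: x = 0.2322, y = 0.3892
  n-nonane: x = 0.5741, y = 0.1831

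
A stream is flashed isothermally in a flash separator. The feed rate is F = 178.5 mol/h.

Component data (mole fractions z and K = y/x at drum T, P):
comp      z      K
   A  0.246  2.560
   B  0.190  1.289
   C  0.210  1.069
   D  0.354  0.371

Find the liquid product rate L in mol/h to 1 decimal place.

L = 106.3 mol/h

Rachford–Rice: g(β) = Σ zᵢ(Kᵢ−1)/(1+β(Kᵢ−1)) = 0.
Feasibility: ΣzᵢKᵢ = 1.230, Σzᵢ/Kᵢ = 1.394 — both > 1, two phases present.
Newton–Raphson from β = 0.63:
  β = 0.630: g = -0.1149, g' = -0.549 → β = 0.421
  β = 0.421: g = -0.0080, g' = -0.491 → β = 0.404
Converged at β = 0.404.
Then V = β·F = 0.4043·178.5 = 72.2 mol/h and L = F − V = 106.3 mol/h.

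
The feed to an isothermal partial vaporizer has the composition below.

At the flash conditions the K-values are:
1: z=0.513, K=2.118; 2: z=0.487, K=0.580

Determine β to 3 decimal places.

Let β = V/F and solve Σ zᵢ(Kᵢ−1)/(1+β(Kᵢ−1)) = 0.
Feasibility: ΣzᵢKᵢ = 1.369, Σzᵢ/Kᵢ = 1.082 — both > 1, two phases present.
Newton–Raphson from β = 0.5:
  β = 0.500: g = 0.1090, g' = -0.401 → β = 0.771
  β = 0.771: g = 0.0054, g' = -0.373 → β = 0.786
Converged at β = 0.786.

β = 0.786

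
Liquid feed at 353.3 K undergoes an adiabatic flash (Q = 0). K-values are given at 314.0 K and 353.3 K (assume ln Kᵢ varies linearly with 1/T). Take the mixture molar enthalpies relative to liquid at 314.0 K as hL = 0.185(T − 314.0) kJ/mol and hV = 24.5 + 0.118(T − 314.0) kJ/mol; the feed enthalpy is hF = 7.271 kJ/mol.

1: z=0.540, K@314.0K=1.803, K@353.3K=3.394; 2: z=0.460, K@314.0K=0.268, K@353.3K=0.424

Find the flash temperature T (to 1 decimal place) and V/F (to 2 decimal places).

T = 318.3 K, V/F = 0.27

Adiabatic flash: solve Rachford–Rice at each trial T, then check hF = ψ·hV(T) + (1−ψ)·hL(T).
  T = 314.0 K: K = (1.803, 0.268), RR gives ψ = 0.165, H_out = 4.039 kJ/mol
  T = 353.3 K: K = (3.394, 0.424), RR gives ψ = 0.745, H_out = 23.569 kJ/mol
  T = 333.6 K: K = (2.518, 0.341), RR gives ψ = 0.517, H_out = 15.614 kJ/mol
  T = 323.8 K: K = (2.142, 0.304), RR gives ψ = 0.373, H_out = 10.695 kJ/mol
  T = 318.9 K: K = (1.968, 0.286), RR gives ψ = 0.280, H_out = 7.685 kJ/mol
  T = 316.4 K: K = (1.882, 0.277), RR gives ψ = 0.225, H_out = 5.923 kJ/mol
  T = 317.6 K: K = (1.923, 0.281), RR gives ψ = 0.253, H_out = 6.792 kJ/mol
Linear interpolation between T = 317.6 (H_out = 6.792) and T = 318.9 (H_out = 7.685) on hF = 7.271 gives T ≈ 318.3 K, at which ψ = 0.27.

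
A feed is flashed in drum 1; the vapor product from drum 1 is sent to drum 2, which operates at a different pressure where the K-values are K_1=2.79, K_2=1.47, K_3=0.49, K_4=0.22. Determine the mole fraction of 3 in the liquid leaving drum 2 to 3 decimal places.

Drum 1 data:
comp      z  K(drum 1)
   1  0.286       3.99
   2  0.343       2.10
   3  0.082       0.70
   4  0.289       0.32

Drum 1:
Let ψ₁ = V/F and solve Σ zᵢ(Kᵢ−1)/(1+ψ₁(Kᵢ−1)) = 0.
g(0) = ΣzᵢKᵢ − 1 = 1.011 and g(1) = 1 − Σzᵢ/Kᵢ = -0.255, so a root lies in (0, 1).
Newton iteration, ψ₁⁰ = 0.5:
  ψ₁ = 0.500: g = 0.2595, g' = -0.900 → ψ₁ = 0.788
  ψ₁ = 0.788: g = 0.0012, g' = -0.979 → ψ₁ = 0.789
Converged at ψ₁ = 0.789.
Drum-1 compositions:
  1: x = 0.085, y = 0.340
  2: x = 0.184, y = 0.386
  3: x = 0.107, y = 0.075
  4: x = 0.624, y = 0.200
Drum-2 feed = drum-1 vapor: z₂ = (0.3396, 0.3855, 0.0752, 0.1996).
Drum 2:
Material balance + equilibrium reduce to Σ zᵢ(Kᵢ−1)/(1+ψ₂(Kᵢ−1)) = 0.
Feasibility: ΣzᵢKᵢ = 1.595, Σzᵢ/Kᵢ = 1.445 — both > 1, two phases present.
Iterate (Newton) starting at ψ₂ = 0.33:
  ψ₂ = 0.330: g = 0.2832, g' = -0.742 → ψ₂ = 0.712
  ψ₂ = 0.712: g = -0.0069, g' = -0.920 → ψ₂ = 0.704
Converged at ψ₂ = 0.704.
  1: x = 0.150, y = 0.419
  2: x = 0.290, y = 0.426
  3: x = 0.117, y = 0.057
  4: x = 0.443, y = 0.097

x_3 (drum 2) = 0.117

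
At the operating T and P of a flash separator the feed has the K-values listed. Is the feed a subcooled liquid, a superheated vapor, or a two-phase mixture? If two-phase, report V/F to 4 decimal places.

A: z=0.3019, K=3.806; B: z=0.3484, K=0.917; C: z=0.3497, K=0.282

two-phase, V/F = 0.4193

ΣzᵢKᵢ = 1.5671; Σzᵢ/Kᵢ = 1.6993.
Both exceed 1, so a two-phase solution exists.
Material balance + equilibrium reduce to Σ zᵢ(Kᵢ−1)/(1+ψ(Kᵢ−1)) = 0.
Newton iteration, ψ⁰ = 0.5:
  ψ = 0.5000: g = -0.06935, g' = -0.8530 → ψ = 0.4187
  ψ = 0.4187: g = 0.00053, g' = -0.8737 → ψ = 0.4193
Converged at ψ = 0.4193.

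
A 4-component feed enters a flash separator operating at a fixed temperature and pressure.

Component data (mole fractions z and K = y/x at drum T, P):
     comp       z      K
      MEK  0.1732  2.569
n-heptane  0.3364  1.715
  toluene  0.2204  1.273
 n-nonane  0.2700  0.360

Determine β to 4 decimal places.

β = 0.7484

Material balance + equilibrium reduce to Σ zᵢ(Kᵢ−1)/(1+β(Kᵢ−1)) = 0.
Check two-phase: ΣzᵢKᵢ = 1.3996 > 1 and Σzᵢ/Kᵢ = 1.1867 > 1, so g(0) = 0.3996 > 0 and g(1) = -0.1867 < 0.
Iterate (Newton) starting at β = 0.5:
  β = 0.5000: g = 0.12829, g' = -0.4791 → β = 0.7678
  β = 0.7678: g = -0.01145, g' = -0.5981 → β = 0.7486
  β = 0.7486: g = -0.00016, g' = -0.5821 → β = 0.7484
Converged at β = 0.7484.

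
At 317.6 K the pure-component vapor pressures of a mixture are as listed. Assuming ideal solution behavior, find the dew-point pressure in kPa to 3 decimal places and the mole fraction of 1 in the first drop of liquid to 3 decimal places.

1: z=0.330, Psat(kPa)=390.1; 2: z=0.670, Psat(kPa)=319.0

At the dew point ψ → 1, so Σzᵢ/Kᵢ = 1 with Kᵢ = Pᵢˢᵃᵗ/P ⇒ 1/P = Σzᵢ/Pᵢˢᵃᵗ.
1/P = 0.330/390.1 + 0.670/319.0 = 0.002946 ⇒ P = 339.414 kPa
xᵢ = zᵢP/Pᵢˢᵃᵗ ⇒ x_1 = 0.330·339.414/390.1 = 0.287

Pdew = 339.414 kPa, x_1 = 0.287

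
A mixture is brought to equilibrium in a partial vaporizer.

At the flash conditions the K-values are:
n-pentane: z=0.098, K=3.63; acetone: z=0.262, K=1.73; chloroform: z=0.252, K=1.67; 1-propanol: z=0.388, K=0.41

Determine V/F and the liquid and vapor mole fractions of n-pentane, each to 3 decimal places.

V/F = 0.598, x_n-pentane = 0.038, y_n-pentane = 0.138

Rachford–Rice: g(V/F) = Σ zᵢ(Kᵢ−1)/(1+V/F(Kᵢ−1)) = 0.
Feasibility: ΣzᵢKᵢ = 1.389, Σzᵢ/Kᵢ = 1.276 — both > 1, two phases present.
Newton iteration, V/F⁰ = 0.59:
  V/F = 0.590: g = 0.0045, g' = -0.548 → V/F = 0.598
Converged at V/F = 0.598.
Compositions from xᵢ = zᵢ/(1+V/F(Kᵢ−1)), yᵢ = Kᵢxᵢ:
  n-pentane: x = 0.038, y = 0.138
  acetone: x = 0.182, y = 0.315
  chloroform: x = 0.180, y = 0.300
  1-propanol: x = 0.600, y = 0.246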